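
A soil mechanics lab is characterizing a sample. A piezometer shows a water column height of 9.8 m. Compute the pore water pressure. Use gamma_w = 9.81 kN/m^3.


Using u = gamma_w * h_w
u = 9.81 * 9.8
u = 96.14 kPa


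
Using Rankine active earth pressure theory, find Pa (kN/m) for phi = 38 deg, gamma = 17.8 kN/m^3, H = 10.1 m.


Result: 215.97 kN/m

Derivation:
Compute active earth pressure coefficient:
Ka = tan^2(45 - phi/2) = tan^2(26.0) = 0.237883
Compute active force:
Pa = 0.5 * Ka * gamma * H^2
Pa = 0.5 * 0.237883 * 17.8 * 10.1^2
Pa = 215.97 kN/m


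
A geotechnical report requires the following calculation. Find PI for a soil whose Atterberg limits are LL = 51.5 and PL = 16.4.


Using PI = LL - PL
PI = 51.5 - 16.4
PI = 35.1


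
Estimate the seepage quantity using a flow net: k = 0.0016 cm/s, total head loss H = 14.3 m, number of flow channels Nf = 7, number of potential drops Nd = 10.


Convert k to m/s for unit consistency with H:
k = 0.0016 cm/s = 0.0016 / 100 m/s = 1.6e-05 m/s
Using q = k * H * Nf / Nd
Nf / Nd = 7 / 10 = 0.7
q = 1.6e-05 * 14.3 * 0.7
q = 0.0001602 m^3/s per m


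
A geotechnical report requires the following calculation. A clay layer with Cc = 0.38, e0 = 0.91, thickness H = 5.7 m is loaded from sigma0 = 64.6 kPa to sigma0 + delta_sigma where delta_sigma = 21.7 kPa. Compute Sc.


Result: 0.1426 m

Derivation:
Using Sc = Cc * H / (1 + e0) * log10((sigma0 + delta_sigma) / sigma0)
Stress ratio = (64.6 + 21.7) / 64.6 = 1.33591
log10(1.33591) = 0.125778
Cc * H / (1 + e0) = 0.38 * 5.7 / (1 + 0.91) = 1.13403
Sc = 1.13403 * 0.125778
Sc = 0.1426 m


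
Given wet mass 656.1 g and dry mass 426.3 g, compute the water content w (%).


Using w = (m_wet - m_dry) / m_dry * 100
m_wet - m_dry = 656.1 - 426.3 = 229.8 g
w = 229.8 / 426.3 * 100
w = 53.91 %


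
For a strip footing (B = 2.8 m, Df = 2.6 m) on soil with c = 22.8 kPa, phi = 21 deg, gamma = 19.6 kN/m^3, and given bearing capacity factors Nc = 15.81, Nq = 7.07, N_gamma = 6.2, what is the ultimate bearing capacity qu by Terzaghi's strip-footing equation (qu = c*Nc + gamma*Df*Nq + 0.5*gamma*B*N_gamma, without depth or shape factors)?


Compute qu = c*Nc + gamma*Df*Nq + 0.5*gamma*B*N_gamma
Term 1: 22.8 * 15.81 = 360.468
Term 2: 19.6 * 2.6 * 7.07 = 360.2872
Term 3: 0.5 * 19.6 * 2.8 * 6.2 = 170.128
qu = 360.468 + 360.2872 + 170.128
qu = 890.88 kPa


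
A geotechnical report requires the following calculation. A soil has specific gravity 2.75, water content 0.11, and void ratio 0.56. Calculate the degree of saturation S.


Result: 0.5402

Derivation:
Using S = Gs * w / e
S = 2.75 * 0.11 / 0.56
S = 0.5402


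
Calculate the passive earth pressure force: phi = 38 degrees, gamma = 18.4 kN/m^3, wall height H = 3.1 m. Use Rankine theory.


Compute passive earth pressure coefficient:
Kp = tan^2(45 + phi/2) = tan^2(64.0) = 4.203746
Compute passive force:
Pp = 0.5 * Kp * gamma * H^2
Pp = 0.5 * 4.203746 * 18.4 * 3.1^2
Pp = 371.66 kN/m


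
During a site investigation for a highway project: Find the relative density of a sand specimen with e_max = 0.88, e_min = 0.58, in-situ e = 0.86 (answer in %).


Result: 6.67 %

Derivation:
Using Dr = (e_max - e) / (e_max - e_min) * 100
e_max - e = 0.88 - 0.86 = 0.02
e_max - e_min = 0.88 - 0.58 = 0.3
Dr = 0.02 / 0.3 * 100
Dr = 6.67 %


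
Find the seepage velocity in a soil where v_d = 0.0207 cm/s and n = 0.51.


Using v_s = v_d / n
v_s = 0.0207 / 0.51
v_s = 0.04059 cm/s


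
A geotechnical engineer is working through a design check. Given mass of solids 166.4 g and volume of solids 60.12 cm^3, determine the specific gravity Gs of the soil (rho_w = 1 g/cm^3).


Using Gs = m_s / (V_s * rho_w)
Since rho_w = 1 g/cm^3:
Gs = 166.4 / 60.12
Gs = 2.768


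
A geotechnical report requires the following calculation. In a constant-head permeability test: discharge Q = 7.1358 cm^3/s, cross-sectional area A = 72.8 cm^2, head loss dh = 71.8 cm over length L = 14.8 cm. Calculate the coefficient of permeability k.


Compute hydraulic gradient:
i = dh / L = 71.8 / 14.8 = 4.85135
Then apply Darcy's law:
k = Q / (A * i)
k = 7.1358 / (72.8 * 4.85135)
k = 7.1358 / 353.178
k = 0.020205 cm/s


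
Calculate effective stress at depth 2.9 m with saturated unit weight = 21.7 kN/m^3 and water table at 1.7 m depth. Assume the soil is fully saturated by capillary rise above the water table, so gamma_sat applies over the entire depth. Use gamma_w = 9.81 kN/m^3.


Total stress = gamma_sat * depth
sigma = 21.7 * 2.9 = 62.93 kPa
Pore water pressure u = gamma_w * (depth - d_wt)
u = 9.81 * (2.9 - 1.7) = 11.772 kPa
Effective stress = sigma - u
sigma' = 62.93 - 11.772 = 51.16 kPa


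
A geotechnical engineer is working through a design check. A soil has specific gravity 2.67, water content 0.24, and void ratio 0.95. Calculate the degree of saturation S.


Result: 0.6745

Derivation:
Using S = Gs * w / e
S = 2.67 * 0.24 / 0.95
S = 0.6745


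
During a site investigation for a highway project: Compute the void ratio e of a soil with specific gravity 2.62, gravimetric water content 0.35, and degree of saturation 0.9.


Using the relation e = Gs * w / S
e = 2.62 * 0.35 / 0.9
e = 1.0189


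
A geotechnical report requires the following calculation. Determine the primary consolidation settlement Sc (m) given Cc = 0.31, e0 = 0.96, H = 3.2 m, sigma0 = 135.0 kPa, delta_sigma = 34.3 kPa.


Result: 0.0498 m

Derivation:
Using Sc = Cc * H / (1 + e0) * log10((sigma0 + delta_sigma) / sigma0)
Stress ratio = (135.0 + 34.3) / 135.0 = 1.25407
log10(1.25407) = 0.0983232
Cc * H / (1 + e0) = 0.31 * 3.2 / (1 + 0.96) = 0.506122
Sc = 0.506122 * 0.0983232
Sc = 0.0498 m


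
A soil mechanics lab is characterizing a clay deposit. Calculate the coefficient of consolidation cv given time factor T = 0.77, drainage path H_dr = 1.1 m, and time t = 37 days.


Result: 0.02518 m^2/day

Derivation:
Using cv = T * H_dr^2 / t
H_dr^2 = 1.1^2 = 1.21
cv = 0.77 * 1.21 / 37
cv = 0.02518 m^2/day


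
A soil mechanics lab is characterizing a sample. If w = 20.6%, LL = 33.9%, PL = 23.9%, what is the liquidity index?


First compute the plasticity index:
PI = LL - PL = 33.9 - 23.9 = 10.0
Then compute the liquidity index:
LI = (w - PL) / PI
LI = (20.6 - 23.9) / 10.0
LI = -0.33


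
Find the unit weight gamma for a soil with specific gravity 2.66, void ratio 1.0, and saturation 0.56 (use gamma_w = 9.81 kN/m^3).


Result: 15.794 kN/m^3

Derivation:
Using gamma = gamma_w * (Gs + S*e) / (1 + e)
Numerator: Gs + S*e = 2.66 + 0.56*1.0 = 3.22
Denominator: 1 + e = 1 + 1.0 = 2.0
gamma = 9.81 * 3.22 / 2.0
gamma = 15.794 kN/m^3


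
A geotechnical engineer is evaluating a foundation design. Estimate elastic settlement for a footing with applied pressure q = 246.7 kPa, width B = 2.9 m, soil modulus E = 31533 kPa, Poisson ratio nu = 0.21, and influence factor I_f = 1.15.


Using Se = q * B * (1 - nu^2) * I_f / E
1 - nu^2 = 1 - 0.21^2 = 0.9559
Se = 246.7 * 2.9 * 0.9559 * 1.15 / 31533
Se = 0.024941 m
Convert to mm: Se = 0.024941 * 1000 = 24.941 mm


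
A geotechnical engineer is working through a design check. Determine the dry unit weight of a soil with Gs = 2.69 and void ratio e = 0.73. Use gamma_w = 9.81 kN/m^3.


Using gamma_d = Gs * gamma_w / (1 + e)
gamma_d = 2.69 * 9.81 / (1 + 0.73)
gamma_d = 2.69 * 9.81 / 1.73
gamma_d = 15.254 kN/m^3


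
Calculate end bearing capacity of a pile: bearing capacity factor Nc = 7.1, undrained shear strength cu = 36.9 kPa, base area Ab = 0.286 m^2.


Using Qb = Nc * cu * Ab
Qb = 7.1 * 36.9 * 0.286
Qb = 74.93 kN


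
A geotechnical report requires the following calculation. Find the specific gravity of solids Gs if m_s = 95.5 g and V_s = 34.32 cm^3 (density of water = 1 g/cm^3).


Result: 2.783

Derivation:
Using Gs = m_s / (V_s * rho_w)
Since rho_w = 1 g/cm^3:
Gs = 95.5 / 34.32
Gs = 2.783


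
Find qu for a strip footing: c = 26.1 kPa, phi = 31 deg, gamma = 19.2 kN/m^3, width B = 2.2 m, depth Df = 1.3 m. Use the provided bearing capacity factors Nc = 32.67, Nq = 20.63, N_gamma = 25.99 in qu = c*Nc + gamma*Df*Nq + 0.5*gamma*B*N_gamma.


Compute qu = c*Nc + gamma*Df*Nq + 0.5*gamma*B*N_gamma
Term 1: 26.1 * 32.67 = 852.687
Term 2: 19.2 * 1.3 * 20.63 = 514.9248
Term 3: 0.5 * 19.2 * 2.2 * 25.99 = 548.9088
qu = 852.687 + 514.9248 + 548.9088
qu = 1916.52 kPa


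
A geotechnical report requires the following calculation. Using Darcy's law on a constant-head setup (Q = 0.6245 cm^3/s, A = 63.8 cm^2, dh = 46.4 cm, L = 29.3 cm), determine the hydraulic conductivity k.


Compute hydraulic gradient:
i = dh / L = 46.4 / 29.3 = 1.58362
Then apply Darcy's law:
k = Q / (A * i)
k = 0.6245 / (63.8 * 1.58362)
k = 0.6245 / 101.035
k = 0.006181 cm/s


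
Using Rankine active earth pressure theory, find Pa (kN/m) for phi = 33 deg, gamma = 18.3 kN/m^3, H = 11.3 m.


Result: 344.43 kN/m

Derivation:
Compute active earth pressure coefficient:
Ka = tan^2(45 - phi/2) = tan^2(28.5) = 0.294801
Compute active force:
Pa = 0.5 * Ka * gamma * H^2
Pa = 0.5 * 0.294801 * 18.3 * 11.3^2
Pa = 344.43 kN/m


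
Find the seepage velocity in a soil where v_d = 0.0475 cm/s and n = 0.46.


Using v_s = v_d / n
v_s = 0.0475 / 0.46
v_s = 0.10326 cm/s


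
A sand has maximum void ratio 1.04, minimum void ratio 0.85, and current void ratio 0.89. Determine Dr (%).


Using Dr = (e_max - e) / (e_max - e_min) * 100
e_max - e = 1.04 - 0.89 = 0.15
e_max - e_min = 1.04 - 0.85 = 0.19
Dr = 0.15 / 0.19 * 100
Dr = 78.95 %


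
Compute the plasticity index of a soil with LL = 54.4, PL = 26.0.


Using PI = LL - PL
PI = 54.4 - 26.0
PI = 28.4


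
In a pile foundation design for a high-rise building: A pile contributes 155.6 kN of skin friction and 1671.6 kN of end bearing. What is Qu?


Using Qu = Qf + Qb
Qu = 155.6 + 1671.6
Qu = 1827.2 kN


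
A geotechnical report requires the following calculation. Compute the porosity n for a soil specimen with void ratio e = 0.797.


Result: 0.4435

Derivation:
Using the relation n = e / (1 + e)
n = 0.797 / (1 + 0.797)
n = 0.797 / 1.797
n = 0.4435


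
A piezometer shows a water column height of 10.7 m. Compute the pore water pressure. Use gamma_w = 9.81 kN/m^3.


Using u = gamma_w * h_w
u = 9.81 * 10.7
u = 104.97 kPa


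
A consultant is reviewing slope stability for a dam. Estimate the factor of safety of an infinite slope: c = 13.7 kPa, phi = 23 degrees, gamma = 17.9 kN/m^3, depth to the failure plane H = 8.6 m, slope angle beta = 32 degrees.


Using Fs = c / (gamma*H*sin(beta)*cos(beta)) + tan(phi)/tan(beta)
Cohesion contribution = 13.7 / (17.9*8.6*sin(32)*cos(32))
Cohesion contribution = 0.198034
Friction contribution = tan(23)/tan(32) = 0.679302
Fs = 0.198034 + 0.679302
Fs = 0.877


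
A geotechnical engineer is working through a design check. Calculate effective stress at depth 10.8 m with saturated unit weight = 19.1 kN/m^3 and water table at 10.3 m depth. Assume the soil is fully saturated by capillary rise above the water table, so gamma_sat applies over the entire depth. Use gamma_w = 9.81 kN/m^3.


Total stress = gamma_sat * depth
sigma = 19.1 * 10.8 = 206.28 kPa
Pore water pressure u = gamma_w * (depth - d_wt)
u = 9.81 * (10.8 - 10.3) = 4.905 kPa
Effective stress = sigma - u
sigma' = 206.28 - 4.905 = 201.38 kPa


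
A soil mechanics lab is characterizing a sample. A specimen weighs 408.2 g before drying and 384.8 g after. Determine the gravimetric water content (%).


Using w = (m_wet - m_dry) / m_dry * 100
m_wet - m_dry = 408.2 - 384.8 = 23.4 g
w = 23.4 / 384.8 * 100
w = 6.08 %


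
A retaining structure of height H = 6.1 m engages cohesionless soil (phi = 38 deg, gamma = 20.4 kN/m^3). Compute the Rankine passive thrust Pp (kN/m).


Result: 1595.5 kN/m

Derivation:
Compute passive earth pressure coefficient:
Kp = tan^2(45 + phi/2) = tan^2(64.0) = 4.203746
Compute passive force:
Pp = 0.5 * Kp * gamma * H^2
Pp = 0.5 * 4.203746 * 20.4 * 6.1^2
Pp = 1595.5 kN/m


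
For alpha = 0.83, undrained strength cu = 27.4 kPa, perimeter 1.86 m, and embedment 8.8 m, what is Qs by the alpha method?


Using Qs = alpha * cu * perimeter * L
Qs = 0.83 * 27.4 * 1.86 * 8.8
Qs = 372.24 kN


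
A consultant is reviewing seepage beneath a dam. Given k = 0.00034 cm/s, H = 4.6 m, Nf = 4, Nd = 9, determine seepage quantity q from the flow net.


Convert k to m/s for unit consistency with H:
k = 0.00034 cm/s = 0.00034 / 100 m/s = 3.4e-06 m/s
Using q = k * H * Nf / Nd
Nf / Nd = 4 / 9 = 0.4444
q = 3.4e-06 * 4.6 * 0.4444
q = 6.951e-06 m^3/s per m


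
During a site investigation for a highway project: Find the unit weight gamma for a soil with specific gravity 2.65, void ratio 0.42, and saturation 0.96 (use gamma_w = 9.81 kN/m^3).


Result: 21.093 kN/m^3

Derivation:
Using gamma = gamma_w * (Gs + S*e) / (1 + e)
Numerator: Gs + S*e = 2.65 + 0.96*0.42 = 3.0532
Denominator: 1 + e = 1 + 0.42 = 1.42
gamma = 9.81 * 3.0532 / 1.42
gamma = 21.093 kN/m^3


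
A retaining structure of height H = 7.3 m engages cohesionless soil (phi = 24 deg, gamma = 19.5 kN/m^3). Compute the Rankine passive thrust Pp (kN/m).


Result: 1232.01 kN/m

Derivation:
Compute passive earth pressure coefficient:
Kp = tan^2(45 + phi/2) = tan^2(57.0) = 2.371184
Compute passive force:
Pp = 0.5 * Kp * gamma * H^2
Pp = 0.5 * 2.371184 * 19.5 * 7.3^2
Pp = 1232.01 kN/m


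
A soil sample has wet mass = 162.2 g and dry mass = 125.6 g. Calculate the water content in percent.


Result: 29.14 %

Derivation:
Using w = (m_wet - m_dry) / m_dry * 100
m_wet - m_dry = 162.2 - 125.6 = 36.6 g
w = 36.6 / 125.6 * 100
w = 29.14 %


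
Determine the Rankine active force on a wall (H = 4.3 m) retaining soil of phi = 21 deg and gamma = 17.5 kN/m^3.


Compute active earth pressure coefficient:
Ka = tan^2(45 - phi/2) = tan^2(34.5) = 0.472355
Compute active force:
Pa = 0.5 * Ka * gamma * H^2
Pa = 0.5 * 0.472355 * 17.5 * 4.3^2
Pa = 76.42 kN/m


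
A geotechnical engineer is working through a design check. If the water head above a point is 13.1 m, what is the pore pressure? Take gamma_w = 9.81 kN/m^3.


Using u = gamma_w * h_w
u = 9.81 * 13.1
u = 128.51 kPa


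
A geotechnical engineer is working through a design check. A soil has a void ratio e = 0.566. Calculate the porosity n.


Using the relation n = e / (1 + e)
n = 0.566 / (1 + 0.566)
n = 0.566 / 1.566
n = 0.3614


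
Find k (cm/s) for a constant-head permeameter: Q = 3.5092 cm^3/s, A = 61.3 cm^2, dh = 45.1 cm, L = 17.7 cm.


Result: 0.022467 cm/s

Derivation:
Compute hydraulic gradient:
i = dh / L = 45.1 / 17.7 = 2.54802
Then apply Darcy's law:
k = Q / (A * i)
k = 3.5092 / (61.3 * 2.54802)
k = 3.5092 / 156.194
k = 0.022467 cm/s


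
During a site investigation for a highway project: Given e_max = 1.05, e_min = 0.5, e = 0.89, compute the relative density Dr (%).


Using Dr = (e_max - e) / (e_max - e_min) * 100
e_max - e = 1.05 - 0.89 = 0.16
e_max - e_min = 1.05 - 0.5 = 0.55
Dr = 0.16 / 0.55 * 100
Dr = 29.09 %


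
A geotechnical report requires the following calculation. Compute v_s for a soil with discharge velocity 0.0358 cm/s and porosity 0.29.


Result: 0.12345 cm/s

Derivation:
Using v_s = v_d / n
v_s = 0.0358 / 0.29
v_s = 0.12345 cm/s


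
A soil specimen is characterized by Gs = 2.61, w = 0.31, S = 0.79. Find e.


Result: 1.0242

Derivation:
Using the relation e = Gs * w / S
e = 2.61 * 0.31 / 0.79
e = 1.0242


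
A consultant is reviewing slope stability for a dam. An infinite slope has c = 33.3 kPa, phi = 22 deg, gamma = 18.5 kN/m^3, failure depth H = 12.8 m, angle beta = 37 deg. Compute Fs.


Result: 0.829

Derivation:
Using Fs = c / (gamma*H*sin(beta)*cos(beta)) + tan(phi)/tan(beta)
Cohesion contribution = 33.3 / (18.5*12.8*sin(37)*cos(37))
Cohesion contribution = 0.292584
Friction contribution = tan(22)/tan(37) = 0.536161
Fs = 0.292584 + 0.536161
Fs = 0.829


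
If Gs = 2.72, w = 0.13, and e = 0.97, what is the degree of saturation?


Using S = Gs * w / e
S = 2.72 * 0.13 / 0.97
S = 0.3645


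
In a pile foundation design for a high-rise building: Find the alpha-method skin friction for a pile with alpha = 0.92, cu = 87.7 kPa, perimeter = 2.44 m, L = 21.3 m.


Using Qs = alpha * cu * perimeter * L
Qs = 0.92 * 87.7 * 2.44 * 21.3
Qs = 4193.31 kN


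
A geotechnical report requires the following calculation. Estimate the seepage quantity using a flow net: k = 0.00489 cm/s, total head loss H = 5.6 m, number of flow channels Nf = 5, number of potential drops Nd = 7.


Convert k to m/s for unit consistency with H:
k = 0.00489 cm/s = 0.00489 / 100 m/s = 4.89e-05 m/s
Using q = k * H * Nf / Nd
Nf / Nd = 5 / 7 = 0.7143
q = 4.89e-05 * 5.6 * 0.7143
q = 0.0001956 m^3/s per m


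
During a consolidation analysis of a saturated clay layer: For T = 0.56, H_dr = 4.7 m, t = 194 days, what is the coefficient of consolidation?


Using cv = T * H_dr^2 / t
H_dr^2 = 4.7^2 = 22.09
cv = 0.56 * 22.09 / 194
cv = 0.06376 m^2/day


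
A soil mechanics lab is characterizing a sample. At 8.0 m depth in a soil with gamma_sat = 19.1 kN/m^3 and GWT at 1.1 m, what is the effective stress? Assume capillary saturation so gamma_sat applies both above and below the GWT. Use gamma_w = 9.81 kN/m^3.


Total stress = gamma_sat * depth
sigma = 19.1 * 8.0 = 152.8 kPa
Pore water pressure u = gamma_w * (depth - d_wt)
u = 9.81 * (8.0 - 1.1) = 67.689 kPa
Effective stress = sigma - u
sigma' = 152.8 - 67.689 = 85.11 kPa


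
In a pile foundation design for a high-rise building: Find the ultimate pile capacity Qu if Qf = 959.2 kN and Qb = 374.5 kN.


Using Qu = Qf + Qb
Qu = 959.2 + 374.5
Qu = 1333.7 kN


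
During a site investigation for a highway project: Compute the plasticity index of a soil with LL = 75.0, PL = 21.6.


Using PI = LL - PL
PI = 75.0 - 21.6
PI = 53.4


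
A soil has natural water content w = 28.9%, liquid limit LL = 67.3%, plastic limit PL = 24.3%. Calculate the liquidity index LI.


Result: 0.107

Derivation:
First compute the plasticity index:
PI = LL - PL = 67.3 - 24.3 = 43.0
Then compute the liquidity index:
LI = (w - PL) / PI
LI = (28.9 - 24.3) / 43.0
LI = 0.107


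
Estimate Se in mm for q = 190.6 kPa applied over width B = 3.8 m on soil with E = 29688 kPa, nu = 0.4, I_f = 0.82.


Using Se = q * B * (1 - nu^2) * I_f / E
1 - nu^2 = 1 - 0.4^2 = 0.84
Se = 190.6 * 3.8 * 0.84 * 0.82 / 29688
Se = 0.016804 m
Convert to mm: Se = 0.016804 * 1000 = 16.804 mm


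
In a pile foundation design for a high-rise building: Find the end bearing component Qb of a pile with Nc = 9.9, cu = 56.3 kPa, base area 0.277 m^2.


Using Qb = Nc * cu * Ab
Qb = 9.9 * 56.3 * 0.277
Qb = 154.39 kN


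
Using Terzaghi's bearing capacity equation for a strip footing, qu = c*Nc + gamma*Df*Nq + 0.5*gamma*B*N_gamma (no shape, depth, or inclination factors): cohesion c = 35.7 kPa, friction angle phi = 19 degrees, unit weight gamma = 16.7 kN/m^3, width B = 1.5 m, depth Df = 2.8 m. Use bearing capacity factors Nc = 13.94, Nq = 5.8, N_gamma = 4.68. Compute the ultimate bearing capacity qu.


Result: 827.48 kPa

Derivation:
Compute qu = c*Nc + gamma*Df*Nq + 0.5*gamma*B*N_gamma
Term 1: 35.7 * 13.94 = 497.658
Term 2: 16.7 * 2.8 * 5.8 = 271.208
Term 3: 0.5 * 16.7 * 1.5 * 4.68 = 58.617
qu = 497.658 + 271.208 + 58.617
qu = 827.48 kPa


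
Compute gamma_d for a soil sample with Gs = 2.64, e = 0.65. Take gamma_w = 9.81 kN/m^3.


Using gamma_d = Gs * gamma_w / (1 + e)
gamma_d = 2.64 * 9.81 / (1 + 0.65)
gamma_d = 2.64 * 9.81 / 1.65
gamma_d = 15.696 kN/m^3


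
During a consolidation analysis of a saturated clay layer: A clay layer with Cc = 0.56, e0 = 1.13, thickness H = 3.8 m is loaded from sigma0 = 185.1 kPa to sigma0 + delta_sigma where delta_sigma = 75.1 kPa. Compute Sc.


Using Sc = Cc * H / (1 + e0) * log10((sigma0 + delta_sigma) / sigma0)
Stress ratio = (185.1 + 75.1) / 185.1 = 1.40573
log10(1.40573) = 0.147901
Cc * H / (1 + e0) = 0.56 * 3.8 / (1 + 1.13) = 0.999061
Sc = 0.999061 * 0.147901
Sc = 0.1478 m


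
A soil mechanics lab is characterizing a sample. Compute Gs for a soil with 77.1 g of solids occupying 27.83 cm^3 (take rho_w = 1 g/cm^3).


Result: 2.77

Derivation:
Using Gs = m_s / (V_s * rho_w)
Since rho_w = 1 g/cm^3:
Gs = 77.1 / 27.83
Gs = 2.77


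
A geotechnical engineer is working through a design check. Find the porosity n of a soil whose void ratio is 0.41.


Result: 0.2908

Derivation:
Using the relation n = e / (1 + e)
n = 0.41 / (1 + 0.41)
n = 0.41 / 1.41
n = 0.2908


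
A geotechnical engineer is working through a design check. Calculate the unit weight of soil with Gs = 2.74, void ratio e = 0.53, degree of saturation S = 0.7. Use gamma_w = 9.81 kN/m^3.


Using gamma = gamma_w * (Gs + S*e) / (1 + e)
Numerator: Gs + S*e = 2.74 + 0.7*0.53 = 3.111
Denominator: 1 + e = 1 + 0.53 = 1.53
gamma = 9.81 * 3.111 / 1.53
gamma = 19.947 kN/m^3


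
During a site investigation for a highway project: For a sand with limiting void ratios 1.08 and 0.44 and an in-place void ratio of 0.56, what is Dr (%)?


Using Dr = (e_max - e) / (e_max - e_min) * 100
e_max - e = 1.08 - 0.56 = 0.52
e_max - e_min = 1.08 - 0.44 = 0.64
Dr = 0.52 / 0.64 * 100
Dr = 81.25 %


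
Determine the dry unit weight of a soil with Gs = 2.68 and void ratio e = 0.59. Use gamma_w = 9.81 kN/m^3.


Using gamma_d = Gs * gamma_w / (1 + e)
gamma_d = 2.68 * 9.81 / (1 + 0.59)
gamma_d = 2.68 * 9.81 / 1.59
gamma_d = 16.535 kN/m^3


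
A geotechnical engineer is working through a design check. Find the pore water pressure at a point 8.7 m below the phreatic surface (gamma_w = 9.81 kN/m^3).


Using u = gamma_w * h_w
u = 9.81 * 8.7
u = 85.35 kPa


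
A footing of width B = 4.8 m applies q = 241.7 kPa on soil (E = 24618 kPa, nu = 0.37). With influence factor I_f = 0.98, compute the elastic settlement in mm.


Using Se = q * B * (1 - nu^2) * I_f / E
1 - nu^2 = 1 - 0.37^2 = 0.8631
Se = 241.7 * 4.8 * 0.8631 * 0.98 / 24618
Se = 0.039861 m
Convert to mm: Se = 0.039861 * 1000 = 39.861 mm


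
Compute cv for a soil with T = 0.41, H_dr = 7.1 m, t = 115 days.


Using cv = T * H_dr^2 / t
H_dr^2 = 7.1^2 = 50.41
cv = 0.41 * 50.41 / 115
cv = 0.17972 m^2/day


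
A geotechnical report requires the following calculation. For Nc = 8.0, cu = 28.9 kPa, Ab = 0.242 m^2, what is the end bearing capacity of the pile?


Using Qb = Nc * cu * Ab
Qb = 8.0 * 28.9 * 0.242
Qb = 55.95 kN


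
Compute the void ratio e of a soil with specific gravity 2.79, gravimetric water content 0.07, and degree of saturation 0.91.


Result: 0.2146

Derivation:
Using the relation e = Gs * w / S
e = 2.79 * 0.07 / 0.91
e = 0.2146


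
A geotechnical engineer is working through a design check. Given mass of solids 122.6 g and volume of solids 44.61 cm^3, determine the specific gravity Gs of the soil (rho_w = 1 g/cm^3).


Result: 2.748

Derivation:
Using Gs = m_s / (V_s * rho_w)
Since rho_w = 1 g/cm^3:
Gs = 122.6 / 44.61
Gs = 2.748


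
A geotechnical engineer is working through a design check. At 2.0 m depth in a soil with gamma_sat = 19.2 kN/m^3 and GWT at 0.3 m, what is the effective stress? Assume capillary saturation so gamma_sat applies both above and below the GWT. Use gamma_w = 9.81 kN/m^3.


Result: 21.72 kPa

Derivation:
Total stress = gamma_sat * depth
sigma = 19.2 * 2.0 = 38.4 kPa
Pore water pressure u = gamma_w * (depth - d_wt)
u = 9.81 * (2.0 - 0.3) = 16.677 kPa
Effective stress = sigma - u
sigma' = 38.4 - 16.677 = 21.72 kPa


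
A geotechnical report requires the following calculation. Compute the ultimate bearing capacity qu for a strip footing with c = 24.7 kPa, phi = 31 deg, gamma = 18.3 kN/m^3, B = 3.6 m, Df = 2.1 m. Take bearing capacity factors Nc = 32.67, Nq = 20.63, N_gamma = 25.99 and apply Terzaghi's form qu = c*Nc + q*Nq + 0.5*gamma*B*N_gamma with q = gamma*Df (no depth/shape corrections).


Result: 2455.87 kPa

Derivation:
Compute qu = c*Nc + gamma*Df*Nq + 0.5*gamma*B*N_gamma
Term 1: 24.7 * 32.67 = 806.949
Term 2: 18.3 * 2.1 * 20.63 = 792.8109
Term 3: 0.5 * 18.3 * 3.6 * 25.99 = 856.1106
qu = 806.949 + 792.8109 + 856.1106
qu = 2455.87 kPa


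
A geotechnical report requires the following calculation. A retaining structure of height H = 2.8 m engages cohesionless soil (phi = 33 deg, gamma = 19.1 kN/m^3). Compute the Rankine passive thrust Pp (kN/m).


Compute passive earth pressure coefficient:
Kp = tan^2(45 + phi/2) = tan^2(61.5) = 3.39212
Compute passive force:
Pp = 0.5 * Kp * gamma * H^2
Pp = 0.5 * 3.39212 * 19.1 * 2.8^2
Pp = 253.97 kN/m


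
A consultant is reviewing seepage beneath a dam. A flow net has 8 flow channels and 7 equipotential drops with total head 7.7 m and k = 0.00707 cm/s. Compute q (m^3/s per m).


Convert k to m/s for unit consistency with H:
k = 0.00707 cm/s = 0.00707 / 100 m/s = 7.07e-05 m/s
Using q = k * H * Nf / Nd
Nf / Nd = 8 / 7 = 1.1429
q = 7.07e-05 * 7.7 * 1.1429
q = 0.0006222 m^3/s per m


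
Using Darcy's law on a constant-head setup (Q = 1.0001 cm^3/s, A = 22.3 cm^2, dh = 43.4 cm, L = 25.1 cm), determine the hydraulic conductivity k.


Result: 0.025937 cm/s

Derivation:
Compute hydraulic gradient:
i = dh / L = 43.4 / 25.1 = 1.72908
Then apply Darcy's law:
k = Q / (A * i)
k = 1.0001 / (22.3 * 1.72908)
k = 1.0001 / 38.5586
k = 0.025937 cm/s


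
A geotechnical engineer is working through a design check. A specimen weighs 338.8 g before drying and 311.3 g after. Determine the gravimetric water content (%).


Result: 8.83 %

Derivation:
Using w = (m_wet - m_dry) / m_dry * 100
m_wet - m_dry = 338.8 - 311.3 = 27.5 g
w = 27.5 / 311.3 * 100
w = 8.83 %


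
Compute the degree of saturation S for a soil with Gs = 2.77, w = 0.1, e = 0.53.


Result: 0.5226

Derivation:
Using S = Gs * w / e
S = 2.77 * 0.1 / 0.53
S = 0.5226


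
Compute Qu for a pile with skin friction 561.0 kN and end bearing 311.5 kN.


Using Qu = Qf + Qb
Qu = 561.0 + 311.5
Qu = 872.5 kN


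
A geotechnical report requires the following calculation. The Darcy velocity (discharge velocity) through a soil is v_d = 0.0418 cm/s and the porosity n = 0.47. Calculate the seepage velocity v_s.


Using v_s = v_d / n
v_s = 0.0418 / 0.47
v_s = 0.08894 cm/s


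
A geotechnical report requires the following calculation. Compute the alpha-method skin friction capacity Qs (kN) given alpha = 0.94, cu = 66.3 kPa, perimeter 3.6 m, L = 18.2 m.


Using Qs = alpha * cu * perimeter * L
Qs = 0.94 * 66.3 * 3.6 * 18.2
Qs = 4083.34 kN


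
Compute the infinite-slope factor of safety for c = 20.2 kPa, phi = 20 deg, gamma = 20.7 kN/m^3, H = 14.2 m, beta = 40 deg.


Using Fs = c / (gamma*H*sin(beta)*cos(beta)) + tan(phi)/tan(beta)
Cohesion contribution = 20.2 / (20.7*14.2*sin(40)*cos(40))
Cohesion contribution = 0.139563
Friction contribution = tan(20)/tan(40) = 0.433763
Fs = 0.139563 + 0.433763
Fs = 0.573


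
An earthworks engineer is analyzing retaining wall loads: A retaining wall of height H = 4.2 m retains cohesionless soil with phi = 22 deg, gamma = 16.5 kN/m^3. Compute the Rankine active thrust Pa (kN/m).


Compute active earth pressure coefficient:
Ka = tan^2(45 - phi/2) = tan^2(34.0) = 0.454962
Compute active force:
Pa = 0.5 * Ka * gamma * H^2
Pa = 0.5 * 0.454962 * 16.5 * 4.2^2
Pa = 66.21 kN/m


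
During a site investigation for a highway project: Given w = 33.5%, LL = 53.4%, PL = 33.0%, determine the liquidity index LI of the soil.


Result: 0.025

Derivation:
First compute the plasticity index:
PI = LL - PL = 53.4 - 33.0 = 20.4
Then compute the liquidity index:
LI = (w - PL) / PI
LI = (33.5 - 33.0) / 20.4
LI = 0.025


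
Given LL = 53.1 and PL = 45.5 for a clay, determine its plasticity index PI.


Using PI = LL - PL
PI = 53.1 - 45.5
PI = 7.6


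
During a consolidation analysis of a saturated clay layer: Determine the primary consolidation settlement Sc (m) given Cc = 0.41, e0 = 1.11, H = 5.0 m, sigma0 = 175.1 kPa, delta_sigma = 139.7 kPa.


Result: 0.2475 m

Derivation:
Using Sc = Cc * H / (1 + e0) * log10((sigma0 + delta_sigma) / sigma0)
Stress ratio = (175.1 + 139.7) / 175.1 = 1.79783
log10(1.79783) = 0.254749
Cc * H / (1 + e0) = 0.41 * 5.0 / (1 + 1.11) = 0.971564
Sc = 0.971564 * 0.254749
Sc = 0.2475 m


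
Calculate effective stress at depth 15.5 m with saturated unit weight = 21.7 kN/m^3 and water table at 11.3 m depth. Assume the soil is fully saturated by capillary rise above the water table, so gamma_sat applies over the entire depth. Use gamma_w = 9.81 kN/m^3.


Result: 295.15 kPa

Derivation:
Total stress = gamma_sat * depth
sigma = 21.7 * 15.5 = 336.35 kPa
Pore water pressure u = gamma_w * (depth - d_wt)
u = 9.81 * (15.5 - 11.3) = 41.202 kPa
Effective stress = sigma - u
sigma' = 336.35 - 41.202 = 295.15 kPa


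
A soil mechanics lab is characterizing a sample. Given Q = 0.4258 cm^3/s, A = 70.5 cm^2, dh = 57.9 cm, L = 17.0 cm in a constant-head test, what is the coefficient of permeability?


Compute hydraulic gradient:
i = dh / L = 57.9 / 17.0 = 3.40588
Then apply Darcy's law:
k = Q / (A * i)
k = 0.4258 / (70.5 * 3.40588)
k = 0.4258 / 240.115
k = 0.001773 cm/s


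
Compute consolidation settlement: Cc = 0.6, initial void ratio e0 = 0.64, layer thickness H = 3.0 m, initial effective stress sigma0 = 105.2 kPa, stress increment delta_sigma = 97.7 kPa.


Using Sc = Cc * H / (1 + e0) * log10((sigma0 + delta_sigma) / sigma0)
Stress ratio = (105.2 + 97.7) / 105.2 = 1.92871
log10(1.92871) = 0.285266
Cc * H / (1 + e0) = 0.6 * 3.0 / (1 + 0.64) = 1.09756
Sc = 1.09756 * 0.285266
Sc = 0.3131 m


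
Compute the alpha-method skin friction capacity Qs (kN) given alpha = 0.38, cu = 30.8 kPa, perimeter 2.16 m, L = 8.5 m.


Using Qs = alpha * cu * perimeter * L
Qs = 0.38 * 30.8 * 2.16 * 8.5
Qs = 214.89 kN


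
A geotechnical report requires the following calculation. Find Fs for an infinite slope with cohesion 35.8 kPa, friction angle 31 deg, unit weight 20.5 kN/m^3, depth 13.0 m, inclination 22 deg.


Using Fs = c / (gamma*H*sin(beta)*cos(beta)) + tan(phi)/tan(beta)
Cohesion contribution = 35.8 / (20.5*13.0*sin(22)*cos(22))
Cohesion contribution = 0.386763
Friction contribution = tan(31)/tan(22) = 1.48718
Fs = 0.386763 + 1.48718
Fs = 1.874


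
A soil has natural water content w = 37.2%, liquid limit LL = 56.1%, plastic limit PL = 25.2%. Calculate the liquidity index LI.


First compute the plasticity index:
PI = LL - PL = 56.1 - 25.2 = 30.9
Then compute the liquidity index:
LI = (w - PL) / PI
LI = (37.2 - 25.2) / 30.9
LI = 0.388


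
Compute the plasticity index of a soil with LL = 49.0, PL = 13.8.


Using PI = LL - PL
PI = 49.0 - 13.8
PI = 35.2


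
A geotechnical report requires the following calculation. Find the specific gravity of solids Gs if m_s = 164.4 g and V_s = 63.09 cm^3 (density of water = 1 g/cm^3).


Using Gs = m_s / (V_s * rho_w)
Since rho_w = 1 g/cm^3:
Gs = 164.4 / 63.09
Gs = 2.606


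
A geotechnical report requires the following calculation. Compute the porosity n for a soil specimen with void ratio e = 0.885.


Using the relation n = e / (1 + e)
n = 0.885 / (1 + 0.885)
n = 0.885 / 1.885
n = 0.4695


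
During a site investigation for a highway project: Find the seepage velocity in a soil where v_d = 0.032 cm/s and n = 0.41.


Using v_s = v_d / n
v_s = 0.032 / 0.41
v_s = 0.07805 cm/s


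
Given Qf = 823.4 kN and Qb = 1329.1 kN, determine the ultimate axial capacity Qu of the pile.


Using Qu = Qf + Qb
Qu = 823.4 + 1329.1
Qu = 2152.5 kN


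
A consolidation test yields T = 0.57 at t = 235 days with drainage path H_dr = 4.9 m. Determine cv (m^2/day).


Result: 0.05824 m^2/day

Derivation:
Using cv = T * H_dr^2 / t
H_dr^2 = 4.9^2 = 24.01
cv = 0.57 * 24.01 / 235
cv = 0.05824 m^2/day


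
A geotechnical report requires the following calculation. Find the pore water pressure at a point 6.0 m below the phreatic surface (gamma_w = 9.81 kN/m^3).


Using u = gamma_w * h_w
u = 9.81 * 6.0
u = 58.86 kPa


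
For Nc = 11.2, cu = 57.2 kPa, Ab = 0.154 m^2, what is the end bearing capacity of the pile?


Result: 98.66 kN

Derivation:
Using Qb = Nc * cu * Ab
Qb = 11.2 * 57.2 * 0.154
Qb = 98.66 kN


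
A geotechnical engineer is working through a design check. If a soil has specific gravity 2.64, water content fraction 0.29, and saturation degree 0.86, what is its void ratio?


Result: 0.8902

Derivation:
Using the relation e = Gs * w / S
e = 2.64 * 0.29 / 0.86
e = 0.8902


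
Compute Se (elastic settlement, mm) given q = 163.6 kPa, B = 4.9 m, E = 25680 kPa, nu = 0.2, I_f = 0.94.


Using Se = q * B * (1 - nu^2) * I_f / E
1 - nu^2 = 1 - 0.2^2 = 0.96
Se = 163.6 * 4.9 * 0.96 * 0.94 / 25680
Se = 0.028170 m
Convert to mm: Se = 0.028170 * 1000 = 28.17 mm


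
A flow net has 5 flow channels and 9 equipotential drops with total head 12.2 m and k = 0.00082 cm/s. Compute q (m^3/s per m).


Convert k to m/s for unit consistency with H:
k = 0.00082 cm/s = 0.00082 / 100 m/s = 8.2e-06 m/s
Using q = k * H * Nf / Nd
Nf / Nd = 5 / 9 = 0.5556
q = 8.2e-06 * 12.2 * 0.5556
q = 5.558e-05 m^3/s per m


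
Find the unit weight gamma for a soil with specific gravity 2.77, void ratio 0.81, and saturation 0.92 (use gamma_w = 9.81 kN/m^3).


Result: 19.052 kN/m^3

Derivation:
Using gamma = gamma_w * (Gs + S*e) / (1 + e)
Numerator: Gs + S*e = 2.77 + 0.92*0.81 = 3.5152
Denominator: 1 + e = 1 + 0.81 = 1.81
gamma = 9.81 * 3.5152 / 1.81
gamma = 19.052 kN/m^3


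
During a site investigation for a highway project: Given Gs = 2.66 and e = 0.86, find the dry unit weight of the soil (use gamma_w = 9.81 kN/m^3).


Using gamma_d = Gs * gamma_w / (1 + e)
gamma_d = 2.66 * 9.81 / (1 + 0.86)
gamma_d = 2.66 * 9.81 / 1.86
gamma_d = 14.029 kN/m^3


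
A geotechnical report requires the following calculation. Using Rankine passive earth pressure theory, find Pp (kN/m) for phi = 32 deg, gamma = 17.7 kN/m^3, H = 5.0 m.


Result: 720.08 kN/m

Derivation:
Compute passive earth pressure coefficient:
Kp = tan^2(45 + phi/2) = tan^2(61.0) = 3.254588
Compute passive force:
Pp = 0.5 * Kp * gamma * H^2
Pp = 0.5 * 3.254588 * 17.7 * 5.0^2
Pp = 720.08 kN/m


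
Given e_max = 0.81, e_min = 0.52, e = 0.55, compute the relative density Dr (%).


Using Dr = (e_max - e) / (e_max - e_min) * 100
e_max - e = 0.81 - 0.55 = 0.26
e_max - e_min = 0.81 - 0.52 = 0.29
Dr = 0.26 / 0.29 * 100
Dr = 89.66 %


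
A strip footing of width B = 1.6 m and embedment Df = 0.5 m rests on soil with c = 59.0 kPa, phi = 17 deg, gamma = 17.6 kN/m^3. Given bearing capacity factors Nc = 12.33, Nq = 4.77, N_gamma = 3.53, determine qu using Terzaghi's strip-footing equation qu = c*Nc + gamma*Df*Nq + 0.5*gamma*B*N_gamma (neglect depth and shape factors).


Compute qu = c*Nc + gamma*Df*Nq + 0.5*gamma*B*N_gamma
Term 1: 59.0 * 12.33 = 727.47
Term 2: 17.6 * 0.5 * 4.77 = 41.976
Term 3: 0.5 * 17.6 * 1.6 * 3.53 = 49.7024
qu = 727.47 + 41.976 + 49.7024
qu = 819.15 kPa


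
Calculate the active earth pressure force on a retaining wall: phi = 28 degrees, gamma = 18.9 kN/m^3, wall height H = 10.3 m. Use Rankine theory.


Compute active earth pressure coefficient:
Ka = tan^2(45 - phi/2) = tan^2(31.0) = 0.361033
Compute active force:
Pa = 0.5 * Ka * gamma * H^2
Pa = 0.5 * 0.361033 * 18.9 * 10.3^2
Pa = 361.95 kN/m


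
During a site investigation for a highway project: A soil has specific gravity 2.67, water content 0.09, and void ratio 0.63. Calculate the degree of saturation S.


Using S = Gs * w / e
S = 2.67 * 0.09 / 0.63
S = 0.3814


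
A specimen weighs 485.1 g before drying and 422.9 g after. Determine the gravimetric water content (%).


Using w = (m_wet - m_dry) / m_dry * 100
m_wet - m_dry = 485.1 - 422.9 = 62.2 g
w = 62.2 / 422.9 * 100
w = 14.71 %


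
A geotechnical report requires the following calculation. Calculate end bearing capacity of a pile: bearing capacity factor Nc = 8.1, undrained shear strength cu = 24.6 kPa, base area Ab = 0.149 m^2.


Result: 29.69 kN

Derivation:
Using Qb = Nc * cu * Ab
Qb = 8.1 * 24.6 * 0.149
Qb = 29.69 kN


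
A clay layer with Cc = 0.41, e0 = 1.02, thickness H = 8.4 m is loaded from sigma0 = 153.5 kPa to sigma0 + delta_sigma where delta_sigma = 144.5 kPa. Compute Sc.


Result: 0.4912 m

Derivation:
Using Sc = Cc * H / (1 + e0) * log10((sigma0 + delta_sigma) / sigma0)
Stress ratio = (153.5 + 144.5) / 153.5 = 1.94137
log10(1.94137) = 0.288108
Cc * H / (1 + e0) = 0.41 * 8.4 / (1 + 1.02) = 1.70495
Sc = 1.70495 * 0.288108
Sc = 0.4912 m


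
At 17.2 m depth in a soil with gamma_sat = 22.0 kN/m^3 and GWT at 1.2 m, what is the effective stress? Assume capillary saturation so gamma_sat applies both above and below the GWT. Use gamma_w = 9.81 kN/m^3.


Total stress = gamma_sat * depth
sigma = 22.0 * 17.2 = 378.4 kPa
Pore water pressure u = gamma_w * (depth - d_wt)
u = 9.81 * (17.2 - 1.2) = 156.96 kPa
Effective stress = sigma - u
sigma' = 378.4 - 156.96 = 221.44 kPa


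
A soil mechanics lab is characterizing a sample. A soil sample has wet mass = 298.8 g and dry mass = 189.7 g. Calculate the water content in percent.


Using w = (m_wet - m_dry) / m_dry * 100
m_wet - m_dry = 298.8 - 189.7 = 109.1 g
w = 109.1 / 189.7 * 100
w = 57.51 %


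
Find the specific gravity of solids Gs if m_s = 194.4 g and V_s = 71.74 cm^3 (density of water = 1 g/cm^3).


Using Gs = m_s / (V_s * rho_w)
Since rho_w = 1 g/cm^3:
Gs = 194.4 / 71.74
Gs = 2.71


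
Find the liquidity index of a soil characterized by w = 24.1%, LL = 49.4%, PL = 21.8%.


Result: 0.083

Derivation:
First compute the plasticity index:
PI = LL - PL = 49.4 - 21.8 = 27.6
Then compute the liquidity index:
LI = (w - PL) / PI
LI = (24.1 - 21.8) / 27.6
LI = 0.083


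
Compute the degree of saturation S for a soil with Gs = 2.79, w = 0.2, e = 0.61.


Result: 0.9148

Derivation:
Using S = Gs * w / e
S = 2.79 * 0.2 / 0.61
S = 0.9148


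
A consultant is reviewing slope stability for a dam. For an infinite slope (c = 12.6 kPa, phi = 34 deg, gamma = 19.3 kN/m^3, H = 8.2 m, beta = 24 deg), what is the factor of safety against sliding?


Result: 1.729

Derivation:
Using Fs = c / (gamma*H*sin(beta)*cos(beta)) + tan(phi)/tan(beta)
Cohesion contribution = 12.6 / (19.3*8.2*sin(24)*cos(24))
Cohesion contribution = 0.214267
Friction contribution = tan(34)/tan(24) = 1.51497
Fs = 0.214267 + 1.51497
Fs = 1.729


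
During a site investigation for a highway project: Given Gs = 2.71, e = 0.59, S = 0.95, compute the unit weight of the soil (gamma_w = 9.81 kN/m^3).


Using gamma = gamma_w * (Gs + S*e) / (1 + e)
Numerator: Gs + S*e = 2.71 + 0.95*0.59 = 3.2705
Denominator: 1 + e = 1 + 0.59 = 1.59
gamma = 9.81 * 3.2705 / 1.59
gamma = 20.178 kN/m^3


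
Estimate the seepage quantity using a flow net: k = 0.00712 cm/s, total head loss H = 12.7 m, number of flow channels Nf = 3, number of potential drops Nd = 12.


Convert k to m/s for unit consistency with H:
k = 0.00712 cm/s = 0.00712 / 100 m/s = 7.12e-05 m/s
Using q = k * H * Nf / Nd
Nf / Nd = 3 / 12 = 0.25
q = 7.12e-05 * 12.7 * 0.25
q = 0.0002261 m^3/s per m


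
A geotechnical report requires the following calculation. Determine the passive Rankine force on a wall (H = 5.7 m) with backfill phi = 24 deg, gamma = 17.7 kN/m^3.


Result: 681.8 kN/m

Derivation:
Compute passive earth pressure coefficient:
Kp = tan^2(45 + phi/2) = tan^2(57.0) = 2.371184
Compute passive force:
Pp = 0.5 * Kp * gamma * H^2
Pp = 0.5 * 2.371184 * 17.7 * 5.7^2
Pp = 681.8 kN/m


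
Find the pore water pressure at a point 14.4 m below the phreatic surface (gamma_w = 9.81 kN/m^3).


Using u = gamma_w * h_w
u = 9.81 * 14.4
u = 141.26 kPa


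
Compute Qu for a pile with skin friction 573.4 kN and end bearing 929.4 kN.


Using Qu = Qf + Qb
Qu = 573.4 + 929.4
Qu = 1502.8 kN


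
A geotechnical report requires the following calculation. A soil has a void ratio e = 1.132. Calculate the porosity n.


Result: 0.531

Derivation:
Using the relation n = e / (1 + e)
n = 1.132 / (1 + 1.132)
n = 1.132 / 2.132
n = 0.531
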